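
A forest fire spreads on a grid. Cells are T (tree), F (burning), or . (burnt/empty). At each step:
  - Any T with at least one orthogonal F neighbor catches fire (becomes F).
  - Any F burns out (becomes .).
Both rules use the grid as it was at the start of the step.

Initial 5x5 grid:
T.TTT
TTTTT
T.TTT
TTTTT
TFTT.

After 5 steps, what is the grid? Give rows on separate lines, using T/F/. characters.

Step 1: 3 trees catch fire, 1 burn out
  T.TTT
  TTTTT
  T.TTT
  TFTTT
  F.FT.
Step 2: 3 trees catch fire, 3 burn out
  T.TTT
  TTTTT
  T.TTT
  F.FTT
  ...F.
Step 3: 3 trees catch fire, 3 burn out
  T.TTT
  TTTTT
  F.FTT
  ...FT
  .....
Step 4: 4 trees catch fire, 3 burn out
  T.TTT
  FTFTT
  ...FT
  ....F
  .....
Step 5: 5 trees catch fire, 4 burn out
  F.FTT
  .F.FT
  ....F
  .....
  .....

F.FTT
.F.FT
....F
.....
.....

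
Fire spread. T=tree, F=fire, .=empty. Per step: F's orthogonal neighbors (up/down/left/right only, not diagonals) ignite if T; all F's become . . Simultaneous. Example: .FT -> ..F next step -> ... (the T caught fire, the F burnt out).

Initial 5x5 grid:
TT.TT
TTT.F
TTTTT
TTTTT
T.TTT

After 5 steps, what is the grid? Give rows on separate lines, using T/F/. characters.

Step 1: 2 trees catch fire, 1 burn out
  TT.TF
  TTT..
  TTTTF
  TTTTT
  T.TTT
Step 2: 3 trees catch fire, 2 burn out
  TT.F.
  TTT..
  TTTF.
  TTTTF
  T.TTT
Step 3: 3 trees catch fire, 3 burn out
  TT...
  TTT..
  TTF..
  TTTF.
  T.TTF
Step 4: 4 trees catch fire, 3 burn out
  TT...
  TTF..
  TF...
  TTF..
  T.TF.
Step 5: 4 trees catch fire, 4 burn out
  TT...
  TF...
  F....
  TF...
  T.F..

TT...
TF...
F....
TF...
T.F..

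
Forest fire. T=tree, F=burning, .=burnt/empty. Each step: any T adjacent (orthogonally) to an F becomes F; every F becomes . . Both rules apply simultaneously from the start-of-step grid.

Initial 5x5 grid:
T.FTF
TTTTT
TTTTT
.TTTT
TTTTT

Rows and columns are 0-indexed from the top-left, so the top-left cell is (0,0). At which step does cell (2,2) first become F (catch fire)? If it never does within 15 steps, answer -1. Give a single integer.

Step 1: cell (2,2)='T' (+3 fires, +2 burnt)
Step 2: cell (2,2)='F' (+4 fires, +3 burnt)
  -> target ignites at step 2
Step 3: cell (2,2)='.' (+5 fires, +4 burnt)
Step 4: cell (2,2)='.' (+6 fires, +5 burnt)
Step 5: cell (2,2)='.' (+2 fires, +6 burnt)
Step 6: cell (2,2)='.' (+1 fires, +2 burnt)
Step 7: cell (2,2)='.' (+0 fires, +1 burnt)
  fire out at step 7

2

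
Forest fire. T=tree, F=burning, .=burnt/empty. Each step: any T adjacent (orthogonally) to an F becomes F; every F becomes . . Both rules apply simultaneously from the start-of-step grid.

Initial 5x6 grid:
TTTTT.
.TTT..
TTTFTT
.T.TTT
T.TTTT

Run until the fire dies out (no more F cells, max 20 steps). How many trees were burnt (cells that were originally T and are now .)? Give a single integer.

Answer: 21

Derivation:
Step 1: +4 fires, +1 burnt (F count now 4)
Step 2: +6 fires, +4 burnt (F count now 6)
Step 3: +8 fires, +6 burnt (F count now 8)
Step 4: +2 fires, +8 burnt (F count now 2)
Step 5: +1 fires, +2 burnt (F count now 1)
Step 6: +0 fires, +1 burnt (F count now 0)
Fire out after step 6
Initially T: 22, now '.': 29
Total burnt (originally-T cells now '.'): 21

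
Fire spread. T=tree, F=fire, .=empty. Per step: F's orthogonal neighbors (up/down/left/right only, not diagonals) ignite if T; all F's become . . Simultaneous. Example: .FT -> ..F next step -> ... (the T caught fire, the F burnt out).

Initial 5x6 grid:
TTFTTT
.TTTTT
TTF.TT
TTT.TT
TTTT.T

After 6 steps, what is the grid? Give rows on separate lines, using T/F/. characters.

Step 1: 5 trees catch fire, 2 burn out
  TF.FTT
  .TFTTT
  TF..TT
  TTF.TT
  TTTT.T
Step 2: 7 trees catch fire, 5 burn out
  F...FT
  .F.FTT
  F...TT
  TF..TT
  TTFT.T
Step 3: 5 trees catch fire, 7 burn out
  .....F
  ....FT
  ....TT
  F...TT
  TF.F.T
Step 4: 3 trees catch fire, 5 burn out
  ......
  .....F
  ....FT
  ....TT
  F....T
Step 5: 2 trees catch fire, 3 burn out
  ......
  ......
  .....F
  ....FT
  .....T
Step 6: 1 trees catch fire, 2 burn out
  ......
  ......
  ......
  .....F
  .....T

......
......
......
.....F
.....T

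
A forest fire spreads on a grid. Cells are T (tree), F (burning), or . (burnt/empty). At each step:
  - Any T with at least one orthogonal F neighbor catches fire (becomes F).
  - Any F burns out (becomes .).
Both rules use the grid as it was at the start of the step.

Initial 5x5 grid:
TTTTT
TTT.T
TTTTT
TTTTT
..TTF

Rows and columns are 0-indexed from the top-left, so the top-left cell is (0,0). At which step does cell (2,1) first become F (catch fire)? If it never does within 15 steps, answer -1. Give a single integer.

Step 1: cell (2,1)='T' (+2 fires, +1 burnt)
Step 2: cell (2,1)='T' (+3 fires, +2 burnt)
Step 3: cell (2,1)='T' (+3 fires, +3 burnt)
Step 4: cell (2,1)='T' (+3 fires, +3 burnt)
Step 5: cell (2,1)='F' (+4 fires, +3 burnt)
  -> target ignites at step 5
Step 6: cell (2,1)='.' (+3 fires, +4 burnt)
Step 7: cell (2,1)='.' (+2 fires, +3 burnt)
Step 8: cell (2,1)='.' (+1 fires, +2 burnt)
Step 9: cell (2,1)='.' (+0 fires, +1 burnt)
  fire out at step 9

5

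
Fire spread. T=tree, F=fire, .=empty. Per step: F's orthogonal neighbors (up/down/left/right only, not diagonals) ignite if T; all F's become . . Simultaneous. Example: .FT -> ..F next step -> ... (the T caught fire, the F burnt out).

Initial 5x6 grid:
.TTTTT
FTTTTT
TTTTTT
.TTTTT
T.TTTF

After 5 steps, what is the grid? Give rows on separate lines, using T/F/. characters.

Step 1: 4 trees catch fire, 2 burn out
  .TTTTT
  .FTTTT
  FTTTTT
  .TTTTF
  T.TTF.
Step 2: 6 trees catch fire, 4 burn out
  .FTTTT
  ..FTTT
  .FTTTF
  .TTTF.
  T.TF..
Step 3: 8 trees catch fire, 6 burn out
  ..FTTT
  ...FTF
  ..FTF.
  .FTF..
  T.F...
Step 4: 5 trees catch fire, 8 burn out
  ...FTF
  ....F.
  ...F..
  ..F...
  T.....
Step 5: 1 trees catch fire, 5 burn out
  ....F.
  ......
  ......
  ......
  T.....

....F.
......
......
......
T.....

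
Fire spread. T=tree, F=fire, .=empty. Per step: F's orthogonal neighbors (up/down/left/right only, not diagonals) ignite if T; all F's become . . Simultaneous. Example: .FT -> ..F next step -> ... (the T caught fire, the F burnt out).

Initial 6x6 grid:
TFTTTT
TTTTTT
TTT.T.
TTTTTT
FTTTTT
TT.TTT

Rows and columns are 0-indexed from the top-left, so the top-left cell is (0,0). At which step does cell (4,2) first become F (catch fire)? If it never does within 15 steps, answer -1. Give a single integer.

Step 1: cell (4,2)='T' (+6 fires, +2 burnt)
Step 2: cell (4,2)='F' (+8 fires, +6 burnt)
  -> target ignites at step 2
Step 3: cell (4,2)='.' (+5 fires, +8 burnt)
Step 4: cell (4,2)='.' (+5 fires, +5 burnt)
Step 5: cell (4,2)='.' (+5 fires, +5 burnt)
Step 6: cell (4,2)='.' (+2 fires, +5 burnt)
Step 7: cell (4,2)='.' (+0 fires, +2 burnt)
  fire out at step 7

2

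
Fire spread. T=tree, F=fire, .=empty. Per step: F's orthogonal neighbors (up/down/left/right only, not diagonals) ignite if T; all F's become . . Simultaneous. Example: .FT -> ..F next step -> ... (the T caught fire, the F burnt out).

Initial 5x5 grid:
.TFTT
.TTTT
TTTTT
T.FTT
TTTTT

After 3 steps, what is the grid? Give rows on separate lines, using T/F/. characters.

Step 1: 6 trees catch fire, 2 burn out
  .F.FT
  .TFTT
  TTFTT
  T..FT
  TTFTT
Step 2: 8 trees catch fire, 6 burn out
  ....F
  .F.FT
  TF.FT
  T...F
  TF.FT
Step 3: 5 trees catch fire, 8 burn out
  .....
  ....F
  F...F
  T....
  F...F

.....
....F
F...F
T....
F...F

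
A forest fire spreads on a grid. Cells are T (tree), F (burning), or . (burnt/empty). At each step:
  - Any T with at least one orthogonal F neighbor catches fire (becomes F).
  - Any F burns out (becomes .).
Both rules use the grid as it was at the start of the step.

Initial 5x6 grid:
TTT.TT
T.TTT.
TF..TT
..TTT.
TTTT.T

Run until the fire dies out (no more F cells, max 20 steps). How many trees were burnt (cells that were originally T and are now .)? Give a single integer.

Answer: 19

Derivation:
Step 1: +1 fires, +1 burnt (F count now 1)
Step 2: +1 fires, +1 burnt (F count now 1)
Step 3: +1 fires, +1 burnt (F count now 1)
Step 4: +1 fires, +1 burnt (F count now 1)
Step 5: +1 fires, +1 burnt (F count now 1)
Step 6: +1 fires, +1 burnt (F count now 1)
Step 7: +1 fires, +1 burnt (F count now 1)
Step 8: +1 fires, +1 burnt (F count now 1)
Step 9: +2 fires, +1 burnt (F count now 2)
Step 10: +3 fires, +2 burnt (F count now 3)
Step 11: +1 fires, +3 burnt (F count now 1)
Step 12: +2 fires, +1 burnt (F count now 2)
Step 13: +1 fires, +2 burnt (F count now 1)
Step 14: +1 fires, +1 burnt (F count now 1)
Step 15: +1 fires, +1 burnt (F count now 1)
Step 16: +0 fires, +1 burnt (F count now 0)
Fire out after step 16
Initially T: 20, now '.': 29
Total burnt (originally-T cells now '.'): 19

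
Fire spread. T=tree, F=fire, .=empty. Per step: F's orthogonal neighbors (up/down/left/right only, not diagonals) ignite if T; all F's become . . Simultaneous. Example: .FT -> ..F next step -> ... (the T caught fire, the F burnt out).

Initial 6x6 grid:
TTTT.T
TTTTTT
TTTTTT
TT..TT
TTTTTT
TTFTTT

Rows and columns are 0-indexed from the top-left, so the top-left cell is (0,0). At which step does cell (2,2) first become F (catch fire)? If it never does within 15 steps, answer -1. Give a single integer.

Step 1: cell (2,2)='T' (+3 fires, +1 burnt)
Step 2: cell (2,2)='T' (+4 fires, +3 burnt)
Step 3: cell (2,2)='T' (+4 fires, +4 burnt)
Step 4: cell (2,2)='T' (+4 fires, +4 burnt)
Step 5: cell (2,2)='F' (+5 fires, +4 burnt)
  -> target ignites at step 5
Step 6: cell (2,2)='.' (+6 fires, +5 burnt)
Step 7: cell (2,2)='.' (+4 fires, +6 burnt)
Step 8: cell (2,2)='.' (+2 fires, +4 burnt)
Step 9: cell (2,2)='.' (+0 fires, +2 burnt)
  fire out at step 9

5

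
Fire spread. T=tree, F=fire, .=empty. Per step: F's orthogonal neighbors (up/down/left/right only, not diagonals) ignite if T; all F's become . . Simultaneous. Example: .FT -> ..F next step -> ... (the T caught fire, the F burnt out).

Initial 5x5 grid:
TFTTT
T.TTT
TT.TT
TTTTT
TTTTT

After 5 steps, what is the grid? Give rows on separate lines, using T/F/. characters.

Step 1: 2 trees catch fire, 1 burn out
  F.FTT
  T.TTT
  TT.TT
  TTTTT
  TTTTT
Step 2: 3 trees catch fire, 2 burn out
  ...FT
  F.FTT
  TT.TT
  TTTTT
  TTTTT
Step 3: 3 trees catch fire, 3 burn out
  ....F
  ...FT
  FT.TT
  TTTTT
  TTTTT
Step 4: 4 trees catch fire, 3 burn out
  .....
  ....F
  .F.FT
  FTTTT
  TTTTT
Step 5: 4 trees catch fire, 4 burn out
  .....
  .....
  ....F
  .FTFT
  FTTTT

.....
.....
....F
.FTFT
FTTTT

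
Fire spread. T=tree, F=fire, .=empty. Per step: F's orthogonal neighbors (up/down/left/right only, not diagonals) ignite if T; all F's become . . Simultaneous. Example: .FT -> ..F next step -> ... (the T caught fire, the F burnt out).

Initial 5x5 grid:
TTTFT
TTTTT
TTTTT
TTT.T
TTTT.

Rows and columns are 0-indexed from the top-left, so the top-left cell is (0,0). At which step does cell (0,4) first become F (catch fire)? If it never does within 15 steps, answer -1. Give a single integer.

Step 1: cell (0,4)='F' (+3 fires, +1 burnt)
  -> target ignites at step 1
Step 2: cell (0,4)='.' (+4 fires, +3 burnt)
Step 3: cell (0,4)='.' (+4 fires, +4 burnt)
Step 4: cell (0,4)='.' (+4 fires, +4 burnt)
Step 5: cell (0,4)='.' (+3 fires, +4 burnt)
Step 6: cell (0,4)='.' (+3 fires, +3 burnt)
Step 7: cell (0,4)='.' (+1 fires, +3 burnt)
Step 8: cell (0,4)='.' (+0 fires, +1 burnt)
  fire out at step 8

1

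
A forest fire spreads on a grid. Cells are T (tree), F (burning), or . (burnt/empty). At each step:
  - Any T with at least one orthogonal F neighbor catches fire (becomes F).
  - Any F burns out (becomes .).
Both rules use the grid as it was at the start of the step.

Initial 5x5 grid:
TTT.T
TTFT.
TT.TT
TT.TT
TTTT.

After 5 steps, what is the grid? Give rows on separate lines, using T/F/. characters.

Step 1: 3 trees catch fire, 1 burn out
  TTF.T
  TF.F.
  TT.TT
  TT.TT
  TTTT.
Step 2: 4 trees catch fire, 3 burn out
  TF..T
  F....
  TF.FT
  TT.TT
  TTTT.
Step 3: 5 trees catch fire, 4 burn out
  F...T
  .....
  F...F
  TF.FT
  TTTT.
Step 4: 4 trees catch fire, 5 burn out
  ....T
  .....
  .....
  F...F
  TFTF.
Step 5: 2 trees catch fire, 4 burn out
  ....T
  .....
  .....
  .....
  F.F..

....T
.....
.....
.....
F.F..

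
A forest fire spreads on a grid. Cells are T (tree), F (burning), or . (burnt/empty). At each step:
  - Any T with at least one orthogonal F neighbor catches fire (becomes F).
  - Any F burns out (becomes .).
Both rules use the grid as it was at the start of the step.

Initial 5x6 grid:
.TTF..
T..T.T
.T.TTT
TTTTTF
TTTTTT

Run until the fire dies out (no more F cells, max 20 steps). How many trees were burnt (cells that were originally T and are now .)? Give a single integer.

Answer: 19

Derivation:
Step 1: +5 fires, +2 burnt (F count now 5)
Step 2: +6 fires, +5 burnt (F count now 6)
Step 3: +2 fires, +6 burnt (F count now 2)
Step 4: +2 fires, +2 burnt (F count now 2)
Step 5: +3 fires, +2 burnt (F count now 3)
Step 6: +1 fires, +3 burnt (F count now 1)
Step 7: +0 fires, +1 burnt (F count now 0)
Fire out after step 7
Initially T: 20, now '.': 29
Total burnt (originally-T cells now '.'): 19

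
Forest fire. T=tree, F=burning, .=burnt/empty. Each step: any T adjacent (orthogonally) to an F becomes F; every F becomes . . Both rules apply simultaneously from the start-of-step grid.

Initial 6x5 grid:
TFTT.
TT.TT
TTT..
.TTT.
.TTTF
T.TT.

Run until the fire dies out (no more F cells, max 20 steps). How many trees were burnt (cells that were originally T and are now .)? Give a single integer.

Step 1: +4 fires, +2 burnt (F count now 4)
Step 2: +6 fires, +4 burnt (F count now 6)
Step 3: +7 fires, +6 burnt (F count now 7)
Step 4: +1 fires, +7 burnt (F count now 1)
Step 5: +0 fires, +1 burnt (F count now 0)
Fire out after step 5
Initially T: 19, now '.': 29
Total burnt (originally-T cells now '.'): 18

Answer: 18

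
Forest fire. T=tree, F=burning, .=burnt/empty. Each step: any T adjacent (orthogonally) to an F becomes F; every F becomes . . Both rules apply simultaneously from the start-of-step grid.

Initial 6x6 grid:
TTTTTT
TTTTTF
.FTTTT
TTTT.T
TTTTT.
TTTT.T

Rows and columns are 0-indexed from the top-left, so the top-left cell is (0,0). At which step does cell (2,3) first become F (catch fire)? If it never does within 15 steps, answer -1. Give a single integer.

Step 1: cell (2,3)='T' (+6 fires, +2 burnt)
Step 2: cell (2,3)='F' (+11 fires, +6 burnt)
  -> target ignites at step 2
Step 3: cell (2,3)='.' (+7 fires, +11 burnt)
Step 4: cell (2,3)='.' (+3 fires, +7 burnt)
Step 5: cell (2,3)='.' (+2 fires, +3 burnt)
Step 6: cell (2,3)='.' (+0 fires, +2 burnt)
  fire out at step 6

2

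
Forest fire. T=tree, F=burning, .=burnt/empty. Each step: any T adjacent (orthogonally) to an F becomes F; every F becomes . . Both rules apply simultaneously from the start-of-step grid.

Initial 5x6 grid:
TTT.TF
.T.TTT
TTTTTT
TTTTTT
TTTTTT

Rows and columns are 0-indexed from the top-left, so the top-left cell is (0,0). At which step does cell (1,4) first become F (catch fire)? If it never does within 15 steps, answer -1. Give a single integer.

Step 1: cell (1,4)='T' (+2 fires, +1 burnt)
Step 2: cell (1,4)='F' (+2 fires, +2 burnt)
  -> target ignites at step 2
Step 3: cell (1,4)='.' (+3 fires, +2 burnt)
Step 4: cell (1,4)='.' (+3 fires, +3 burnt)
Step 5: cell (1,4)='.' (+3 fires, +3 burnt)
Step 6: cell (1,4)='.' (+3 fires, +3 burnt)
Step 7: cell (1,4)='.' (+4 fires, +3 burnt)
Step 8: cell (1,4)='.' (+3 fires, +4 burnt)
Step 9: cell (1,4)='.' (+3 fires, +3 burnt)
Step 10: cell (1,4)='.' (+0 fires, +3 burnt)
  fire out at step 10

2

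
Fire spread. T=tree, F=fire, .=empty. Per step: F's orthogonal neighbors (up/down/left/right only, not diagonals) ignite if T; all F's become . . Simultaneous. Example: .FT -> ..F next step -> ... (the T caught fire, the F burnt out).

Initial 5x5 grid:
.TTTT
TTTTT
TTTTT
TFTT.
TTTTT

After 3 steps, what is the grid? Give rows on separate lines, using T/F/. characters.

Step 1: 4 trees catch fire, 1 burn out
  .TTTT
  TTTTT
  TFTTT
  F.FT.
  TFTTT
Step 2: 6 trees catch fire, 4 burn out
  .TTTT
  TFTTT
  F.FTT
  ...F.
  F.FTT
Step 3: 5 trees catch fire, 6 burn out
  .FTTT
  F.FTT
  ...FT
  .....
  ...FT

.FTTT
F.FTT
...FT
.....
...FT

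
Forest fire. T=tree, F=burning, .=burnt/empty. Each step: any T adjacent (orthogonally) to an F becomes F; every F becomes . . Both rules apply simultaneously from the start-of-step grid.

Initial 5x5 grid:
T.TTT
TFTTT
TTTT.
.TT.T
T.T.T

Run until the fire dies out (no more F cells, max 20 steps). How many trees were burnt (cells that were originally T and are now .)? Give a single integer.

Step 1: +3 fires, +1 burnt (F count now 3)
Step 2: +6 fires, +3 burnt (F count now 6)
Step 3: +4 fires, +6 burnt (F count now 4)
Step 4: +2 fires, +4 burnt (F count now 2)
Step 5: +0 fires, +2 burnt (F count now 0)
Fire out after step 5
Initially T: 18, now '.': 22
Total burnt (originally-T cells now '.'): 15

Answer: 15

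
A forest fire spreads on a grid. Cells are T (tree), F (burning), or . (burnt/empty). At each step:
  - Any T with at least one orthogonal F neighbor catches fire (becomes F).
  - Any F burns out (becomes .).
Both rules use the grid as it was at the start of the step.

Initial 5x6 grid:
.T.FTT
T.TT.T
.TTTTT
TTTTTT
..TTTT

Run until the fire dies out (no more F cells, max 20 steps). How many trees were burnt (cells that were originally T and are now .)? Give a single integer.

Step 1: +2 fires, +1 burnt (F count now 2)
Step 2: +3 fires, +2 burnt (F count now 3)
Step 3: +4 fires, +3 burnt (F count now 4)
Step 4: +5 fires, +4 burnt (F count now 5)
Step 5: +4 fires, +5 burnt (F count now 4)
Step 6: +2 fires, +4 burnt (F count now 2)
Step 7: +0 fires, +2 burnt (F count now 0)
Fire out after step 7
Initially T: 22, now '.': 28
Total burnt (originally-T cells now '.'): 20

Answer: 20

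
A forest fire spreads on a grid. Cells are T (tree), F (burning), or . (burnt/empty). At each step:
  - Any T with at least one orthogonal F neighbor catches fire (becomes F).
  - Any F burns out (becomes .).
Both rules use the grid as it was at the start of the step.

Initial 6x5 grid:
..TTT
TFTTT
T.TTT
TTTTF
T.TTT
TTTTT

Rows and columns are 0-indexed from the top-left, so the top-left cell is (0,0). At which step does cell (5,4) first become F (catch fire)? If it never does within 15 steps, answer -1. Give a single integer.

Step 1: cell (5,4)='T' (+5 fires, +2 burnt)
Step 2: cell (5,4)='F' (+9 fires, +5 burnt)
  -> target ignites at step 2
Step 3: cell (5,4)='.' (+6 fires, +9 burnt)
Step 4: cell (5,4)='.' (+2 fires, +6 burnt)
Step 5: cell (5,4)='.' (+2 fires, +2 burnt)
Step 6: cell (5,4)='.' (+0 fires, +2 burnt)
  fire out at step 6

2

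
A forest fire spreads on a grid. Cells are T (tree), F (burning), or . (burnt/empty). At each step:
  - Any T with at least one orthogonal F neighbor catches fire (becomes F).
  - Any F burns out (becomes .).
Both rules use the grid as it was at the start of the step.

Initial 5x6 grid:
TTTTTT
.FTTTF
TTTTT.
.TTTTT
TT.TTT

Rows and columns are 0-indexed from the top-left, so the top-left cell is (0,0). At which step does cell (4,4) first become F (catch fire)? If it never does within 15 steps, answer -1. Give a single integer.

Step 1: cell (4,4)='T' (+5 fires, +2 burnt)
Step 2: cell (4,4)='T' (+8 fires, +5 burnt)
Step 3: cell (4,4)='T' (+5 fires, +8 burnt)
Step 4: cell (4,4)='F' (+4 fires, +5 burnt)
  -> target ignites at step 4
Step 5: cell (4,4)='.' (+2 fires, +4 burnt)
Step 6: cell (4,4)='.' (+0 fires, +2 burnt)
  fire out at step 6

4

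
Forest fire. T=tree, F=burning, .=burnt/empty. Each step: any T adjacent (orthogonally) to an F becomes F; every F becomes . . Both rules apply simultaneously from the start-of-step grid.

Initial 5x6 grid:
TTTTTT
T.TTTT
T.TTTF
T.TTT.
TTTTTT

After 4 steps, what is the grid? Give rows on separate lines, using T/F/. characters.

Step 1: 2 trees catch fire, 1 burn out
  TTTTTT
  T.TTTF
  T.TTF.
  T.TTT.
  TTTTTT
Step 2: 4 trees catch fire, 2 burn out
  TTTTTF
  T.TTF.
  T.TF..
  T.TTF.
  TTTTTT
Step 3: 5 trees catch fire, 4 burn out
  TTTTF.
  T.TF..
  T.F...
  T.TF..
  TTTTFT
Step 4: 5 trees catch fire, 5 burn out
  TTTF..
  T.F...
  T.....
  T.F...
  TTTF.F

TTTF..
T.F...
T.....
T.F...
TTTF.F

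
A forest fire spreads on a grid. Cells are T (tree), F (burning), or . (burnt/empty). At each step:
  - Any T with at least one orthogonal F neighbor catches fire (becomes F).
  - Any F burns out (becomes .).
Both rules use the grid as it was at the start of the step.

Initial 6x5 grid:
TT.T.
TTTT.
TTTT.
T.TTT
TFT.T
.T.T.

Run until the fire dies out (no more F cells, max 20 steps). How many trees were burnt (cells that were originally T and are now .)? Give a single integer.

Answer: 19

Derivation:
Step 1: +3 fires, +1 burnt (F count now 3)
Step 2: +2 fires, +3 burnt (F count now 2)
Step 3: +3 fires, +2 burnt (F count now 3)
Step 4: +5 fires, +3 burnt (F count now 5)
Step 5: +4 fires, +5 burnt (F count now 4)
Step 6: +2 fires, +4 burnt (F count now 2)
Step 7: +0 fires, +2 burnt (F count now 0)
Fire out after step 7
Initially T: 20, now '.': 29
Total burnt (originally-T cells now '.'): 19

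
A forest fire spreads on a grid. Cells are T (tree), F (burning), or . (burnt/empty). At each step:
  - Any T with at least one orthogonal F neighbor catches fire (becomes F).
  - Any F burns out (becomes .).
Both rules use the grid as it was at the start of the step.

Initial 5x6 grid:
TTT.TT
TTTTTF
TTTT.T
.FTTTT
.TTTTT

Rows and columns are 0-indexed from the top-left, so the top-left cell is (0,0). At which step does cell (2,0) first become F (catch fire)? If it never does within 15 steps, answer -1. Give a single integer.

Step 1: cell (2,0)='T' (+6 fires, +2 burnt)
Step 2: cell (2,0)='F' (+8 fires, +6 burnt)
  -> target ignites at step 2
Step 3: cell (2,0)='.' (+7 fires, +8 burnt)
Step 4: cell (2,0)='.' (+3 fires, +7 burnt)
Step 5: cell (2,0)='.' (+0 fires, +3 burnt)
  fire out at step 5

2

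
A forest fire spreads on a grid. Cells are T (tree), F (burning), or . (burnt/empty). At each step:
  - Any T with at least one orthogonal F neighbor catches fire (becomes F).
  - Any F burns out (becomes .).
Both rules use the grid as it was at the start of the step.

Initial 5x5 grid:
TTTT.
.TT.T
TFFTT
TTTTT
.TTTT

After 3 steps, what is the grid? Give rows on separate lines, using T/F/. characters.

Step 1: 6 trees catch fire, 2 burn out
  TTTT.
  .FF.T
  F..FT
  TFFTT
  .TTTT
Step 2: 7 trees catch fire, 6 burn out
  TFFT.
  ....T
  ....F
  F..FT
  .FFTT
Step 3: 5 trees catch fire, 7 burn out
  F..F.
  ....F
  .....
  ....F
  ...FT

F..F.
....F
.....
....F
...FT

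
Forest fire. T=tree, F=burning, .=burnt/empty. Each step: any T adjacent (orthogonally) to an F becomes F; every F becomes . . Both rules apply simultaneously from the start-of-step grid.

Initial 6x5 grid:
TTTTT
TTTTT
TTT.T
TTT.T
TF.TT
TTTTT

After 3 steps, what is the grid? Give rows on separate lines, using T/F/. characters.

Step 1: 3 trees catch fire, 1 burn out
  TTTTT
  TTTTT
  TTT.T
  TFT.T
  F..TT
  TFTTT
Step 2: 5 trees catch fire, 3 burn out
  TTTTT
  TTTTT
  TFT.T
  F.F.T
  ...TT
  F.FTT
Step 3: 4 trees catch fire, 5 burn out
  TTTTT
  TFTTT
  F.F.T
  ....T
  ...TT
  ...FT

TTTTT
TFTTT
F.F.T
....T
...TT
...FT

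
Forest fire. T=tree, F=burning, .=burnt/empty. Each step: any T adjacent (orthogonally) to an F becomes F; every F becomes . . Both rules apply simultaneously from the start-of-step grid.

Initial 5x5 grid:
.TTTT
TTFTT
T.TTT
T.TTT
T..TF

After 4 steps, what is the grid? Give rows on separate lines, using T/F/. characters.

Step 1: 6 trees catch fire, 2 burn out
  .TFTT
  TF.FT
  T.FTT
  T.TTF
  T..F.
Step 2: 8 trees catch fire, 6 burn out
  .F.FT
  F...F
  T..FF
  T.FF.
  T....
Step 3: 2 trees catch fire, 8 burn out
  ....F
  .....
  F....
  T....
  T....
Step 4: 1 trees catch fire, 2 burn out
  .....
  .....
  .....
  F....
  T....

.....
.....
.....
F....
T....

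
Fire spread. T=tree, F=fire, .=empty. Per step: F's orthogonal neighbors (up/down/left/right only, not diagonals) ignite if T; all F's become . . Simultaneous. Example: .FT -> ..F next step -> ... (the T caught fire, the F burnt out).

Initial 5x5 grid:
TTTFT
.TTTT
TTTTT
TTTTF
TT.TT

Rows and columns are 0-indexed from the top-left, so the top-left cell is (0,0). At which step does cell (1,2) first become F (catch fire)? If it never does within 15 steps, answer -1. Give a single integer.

Step 1: cell (1,2)='T' (+6 fires, +2 burnt)
Step 2: cell (1,2)='F' (+6 fires, +6 burnt)
  -> target ignites at step 2
Step 3: cell (1,2)='.' (+4 fires, +6 burnt)
Step 4: cell (1,2)='.' (+3 fires, +4 burnt)
Step 5: cell (1,2)='.' (+2 fires, +3 burnt)
Step 6: cell (1,2)='.' (+0 fires, +2 burnt)
  fire out at step 6

2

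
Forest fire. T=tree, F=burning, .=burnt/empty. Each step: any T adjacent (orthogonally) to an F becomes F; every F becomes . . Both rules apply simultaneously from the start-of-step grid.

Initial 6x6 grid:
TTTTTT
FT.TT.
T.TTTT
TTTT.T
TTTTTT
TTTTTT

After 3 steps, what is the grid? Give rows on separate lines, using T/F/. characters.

Step 1: 3 trees catch fire, 1 burn out
  FTTTTT
  .F.TT.
  F.TTTT
  TTTT.T
  TTTTTT
  TTTTTT
Step 2: 2 trees catch fire, 3 burn out
  .FTTTT
  ...TT.
  ..TTTT
  FTTT.T
  TTTTTT
  TTTTTT
Step 3: 3 trees catch fire, 2 burn out
  ..FTTT
  ...TT.
  ..TTTT
  .FTT.T
  FTTTTT
  TTTTTT

..FTTT
...TT.
..TTTT
.FTT.T
FTTTTT
TTTTTT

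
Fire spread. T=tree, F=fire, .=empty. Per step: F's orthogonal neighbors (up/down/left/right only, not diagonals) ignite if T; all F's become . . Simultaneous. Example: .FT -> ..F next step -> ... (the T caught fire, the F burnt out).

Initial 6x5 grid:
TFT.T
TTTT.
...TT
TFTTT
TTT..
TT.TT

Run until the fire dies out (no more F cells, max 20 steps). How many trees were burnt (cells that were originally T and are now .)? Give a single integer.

Answer: 17

Derivation:
Step 1: +6 fires, +2 burnt (F count now 6)
Step 2: +6 fires, +6 burnt (F count now 6)
Step 3: +4 fires, +6 burnt (F count now 4)
Step 4: +1 fires, +4 burnt (F count now 1)
Step 5: +0 fires, +1 burnt (F count now 0)
Fire out after step 5
Initially T: 20, now '.': 27
Total burnt (originally-T cells now '.'): 17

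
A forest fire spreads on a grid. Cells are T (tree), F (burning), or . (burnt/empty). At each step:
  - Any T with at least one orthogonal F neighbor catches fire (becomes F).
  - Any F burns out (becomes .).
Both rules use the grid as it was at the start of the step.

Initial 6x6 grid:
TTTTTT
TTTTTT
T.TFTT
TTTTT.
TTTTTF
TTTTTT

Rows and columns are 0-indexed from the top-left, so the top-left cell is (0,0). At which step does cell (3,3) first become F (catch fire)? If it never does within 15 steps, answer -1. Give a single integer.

Step 1: cell (3,3)='F' (+6 fires, +2 burnt)
  -> target ignites at step 1
Step 2: cell (3,3)='.' (+8 fires, +6 burnt)
Step 3: cell (3,3)='.' (+7 fires, +8 burnt)
Step 4: cell (3,3)='.' (+6 fires, +7 burnt)
Step 5: cell (3,3)='.' (+4 fires, +6 burnt)
Step 6: cell (3,3)='.' (+1 fires, +4 burnt)
Step 7: cell (3,3)='.' (+0 fires, +1 burnt)
  fire out at step 7

1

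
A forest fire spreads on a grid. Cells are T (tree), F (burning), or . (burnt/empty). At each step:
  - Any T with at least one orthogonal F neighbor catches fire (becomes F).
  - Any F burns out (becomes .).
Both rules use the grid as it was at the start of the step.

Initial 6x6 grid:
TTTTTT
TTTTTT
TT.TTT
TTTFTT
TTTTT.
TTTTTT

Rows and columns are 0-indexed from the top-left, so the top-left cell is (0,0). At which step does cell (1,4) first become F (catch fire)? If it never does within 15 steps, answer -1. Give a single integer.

Step 1: cell (1,4)='T' (+4 fires, +1 burnt)
Step 2: cell (1,4)='T' (+7 fires, +4 burnt)
Step 3: cell (1,4)='F' (+9 fires, +7 burnt)
  -> target ignites at step 3
Step 4: cell (1,4)='.' (+8 fires, +9 burnt)
Step 5: cell (1,4)='.' (+4 fires, +8 burnt)
Step 6: cell (1,4)='.' (+1 fires, +4 burnt)
Step 7: cell (1,4)='.' (+0 fires, +1 burnt)
  fire out at step 7

3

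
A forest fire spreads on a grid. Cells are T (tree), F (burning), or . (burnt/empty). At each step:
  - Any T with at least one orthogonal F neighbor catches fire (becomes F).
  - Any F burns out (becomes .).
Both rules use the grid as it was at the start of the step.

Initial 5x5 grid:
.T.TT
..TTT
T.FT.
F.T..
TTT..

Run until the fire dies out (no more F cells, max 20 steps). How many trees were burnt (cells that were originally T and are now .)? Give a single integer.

Step 1: +5 fires, +2 burnt (F count now 5)
Step 2: +3 fires, +5 burnt (F count now 3)
Step 3: +2 fires, +3 burnt (F count now 2)
Step 4: +1 fires, +2 burnt (F count now 1)
Step 5: +0 fires, +1 burnt (F count now 0)
Fire out after step 5
Initially T: 12, now '.': 24
Total burnt (originally-T cells now '.'): 11

Answer: 11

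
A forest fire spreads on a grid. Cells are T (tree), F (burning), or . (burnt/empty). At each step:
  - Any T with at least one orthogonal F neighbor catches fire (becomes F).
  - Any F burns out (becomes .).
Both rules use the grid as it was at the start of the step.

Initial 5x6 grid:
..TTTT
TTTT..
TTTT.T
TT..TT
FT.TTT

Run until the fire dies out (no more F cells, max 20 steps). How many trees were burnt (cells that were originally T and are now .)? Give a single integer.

Answer: 15

Derivation:
Step 1: +2 fires, +1 burnt (F count now 2)
Step 2: +2 fires, +2 burnt (F count now 2)
Step 3: +2 fires, +2 burnt (F count now 2)
Step 4: +2 fires, +2 burnt (F count now 2)
Step 5: +2 fires, +2 burnt (F count now 2)
Step 6: +2 fires, +2 burnt (F count now 2)
Step 7: +1 fires, +2 burnt (F count now 1)
Step 8: +1 fires, +1 burnt (F count now 1)
Step 9: +1 fires, +1 burnt (F count now 1)
Step 10: +0 fires, +1 burnt (F count now 0)
Fire out after step 10
Initially T: 21, now '.': 24
Total burnt (originally-T cells now '.'): 15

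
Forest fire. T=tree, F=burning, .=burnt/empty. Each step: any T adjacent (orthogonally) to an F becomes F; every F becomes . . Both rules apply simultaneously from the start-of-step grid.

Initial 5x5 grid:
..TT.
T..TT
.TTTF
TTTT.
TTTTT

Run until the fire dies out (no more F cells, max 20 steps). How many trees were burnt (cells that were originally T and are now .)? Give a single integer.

Step 1: +2 fires, +1 burnt (F count now 2)
Step 2: +3 fires, +2 burnt (F count now 3)
Step 3: +4 fires, +3 burnt (F count now 4)
Step 4: +4 fires, +4 burnt (F count now 4)
Step 5: +2 fires, +4 burnt (F count now 2)
Step 6: +1 fires, +2 burnt (F count now 1)
Step 7: +0 fires, +1 burnt (F count now 0)
Fire out after step 7
Initially T: 17, now '.': 24
Total burnt (originally-T cells now '.'): 16

Answer: 16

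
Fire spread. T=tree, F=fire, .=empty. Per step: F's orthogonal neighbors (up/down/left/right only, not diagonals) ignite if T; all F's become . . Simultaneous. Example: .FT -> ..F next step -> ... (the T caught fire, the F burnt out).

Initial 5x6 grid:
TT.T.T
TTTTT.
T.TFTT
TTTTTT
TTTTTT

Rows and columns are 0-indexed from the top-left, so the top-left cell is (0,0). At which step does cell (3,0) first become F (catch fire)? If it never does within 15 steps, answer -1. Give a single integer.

Step 1: cell (3,0)='T' (+4 fires, +1 burnt)
Step 2: cell (3,0)='T' (+7 fires, +4 burnt)
Step 3: cell (3,0)='T' (+5 fires, +7 burnt)
Step 4: cell (3,0)='F' (+5 fires, +5 burnt)
  -> target ignites at step 4
Step 5: cell (3,0)='.' (+3 fires, +5 burnt)
Step 6: cell (3,0)='.' (+0 fires, +3 burnt)
  fire out at step 6

4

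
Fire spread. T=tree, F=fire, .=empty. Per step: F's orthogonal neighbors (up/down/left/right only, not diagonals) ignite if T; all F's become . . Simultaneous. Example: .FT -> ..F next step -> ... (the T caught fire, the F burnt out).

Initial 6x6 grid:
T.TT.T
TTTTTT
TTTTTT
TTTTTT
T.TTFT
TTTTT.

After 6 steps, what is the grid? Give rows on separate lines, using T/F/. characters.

Step 1: 4 trees catch fire, 1 burn out
  T.TT.T
  TTTTTT
  TTTTTT
  TTTTFT
  T.TF.F
  TTTTF.
Step 2: 5 trees catch fire, 4 burn out
  T.TT.T
  TTTTTT
  TTTTFT
  TTTF.F
  T.F...
  TTTF..
Step 3: 5 trees catch fire, 5 burn out
  T.TT.T
  TTTTFT
  TTTF.F
  TTF...
  T.....
  TTF...
Step 4: 5 trees catch fire, 5 burn out
  T.TT.T
  TTTF.F
  TTF...
  TF....
  T.....
  TF....
Step 5: 6 trees catch fire, 5 burn out
  T.TF.F
  TTF...
  TF....
  F.....
  T.....
  F.....
Step 6: 4 trees catch fire, 6 burn out
  T.F...
  TF....
  F.....
  ......
  F.....
  ......

T.F...
TF....
F.....
......
F.....
......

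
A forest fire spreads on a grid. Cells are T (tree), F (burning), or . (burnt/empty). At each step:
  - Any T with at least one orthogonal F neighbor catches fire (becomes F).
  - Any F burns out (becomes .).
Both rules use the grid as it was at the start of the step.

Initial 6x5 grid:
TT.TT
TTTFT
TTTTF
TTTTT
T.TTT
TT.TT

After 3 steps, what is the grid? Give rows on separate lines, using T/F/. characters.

Step 1: 5 trees catch fire, 2 burn out
  TT.FT
  TTF.F
  TTTF.
  TTTTF
  T.TTT
  TT.TT
Step 2: 5 trees catch fire, 5 burn out
  TT..F
  TF...
  TTF..
  TTTF.
  T.TTF
  TT.TT
Step 3: 6 trees catch fire, 5 burn out
  TF...
  F....
  TF...
  TTF..
  T.TF.
  TT.TF

TF...
F....
TF...
TTF..
T.TF.
TT.TF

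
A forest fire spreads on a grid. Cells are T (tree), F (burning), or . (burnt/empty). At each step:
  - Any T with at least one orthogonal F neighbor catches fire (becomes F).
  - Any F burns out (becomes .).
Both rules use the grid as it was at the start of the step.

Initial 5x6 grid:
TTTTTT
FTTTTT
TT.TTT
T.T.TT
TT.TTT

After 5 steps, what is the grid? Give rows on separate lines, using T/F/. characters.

Step 1: 3 trees catch fire, 1 burn out
  FTTTTT
  .FTTTT
  FT.TTT
  T.T.TT
  TT.TTT
Step 2: 4 trees catch fire, 3 burn out
  .FTTTT
  ..FTTT
  .F.TTT
  F.T.TT
  TT.TTT
Step 3: 3 trees catch fire, 4 burn out
  ..FTTT
  ...FTT
  ...TTT
  ..T.TT
  FT.TTT
Step 4: 4 trees catch fire, 3 burn out
  ...FTT
  ....FT
  ...FTT
  ..T.TT
  .F.TTT
Step 5: 3 trees catch fire, 4 burn out
  ....FT
  .....F
  ....FT
  ..T.TT
  ...TTT

....FT
.....F
....FT
..T.TT
...TTT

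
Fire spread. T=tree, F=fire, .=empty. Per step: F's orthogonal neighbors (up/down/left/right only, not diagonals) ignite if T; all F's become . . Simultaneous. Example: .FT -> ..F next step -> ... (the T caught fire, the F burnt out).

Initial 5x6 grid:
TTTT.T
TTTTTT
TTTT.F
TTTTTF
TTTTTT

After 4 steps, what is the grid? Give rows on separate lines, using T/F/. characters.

Step 1: 3 trees catch fire, 2 burn out
  TTTT.T
  TTTTTF
  TTTT..
  TTTTF.
  TTTTTF
Step 2: 4 trees catch fire, 3 burn out
  TTTT.F
  TTTTF.
  TTTT..
  TTTF..
  TTTTF.
Step 3: 4 trees catch fire, 4 burn out
  TTTT..
  TTTF..
  TTTF..
  TTF...
  TTTF..
Step 4: 5 trees catch fire, 4 burn out
  TTTF..
  TTF...
  TTF...
  TF....
  TTF...

TTTF..
TTF...
TTF...
TF....
TTF...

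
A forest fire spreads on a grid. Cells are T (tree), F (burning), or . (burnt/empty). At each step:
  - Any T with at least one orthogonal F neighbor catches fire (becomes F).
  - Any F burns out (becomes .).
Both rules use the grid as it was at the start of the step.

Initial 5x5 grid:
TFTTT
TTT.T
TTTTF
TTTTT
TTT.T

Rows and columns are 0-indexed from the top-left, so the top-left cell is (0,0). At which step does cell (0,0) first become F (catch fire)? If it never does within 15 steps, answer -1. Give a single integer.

Step 1: cell (0,0)='F' (+6 fires, +2 burnt)
  -> target ignites at step 1
Step 2: cell (0,0)='.' (+8 fires, +6 burnt)
Step 3: cell (0,0)='.' (+3 fires, +8 burnt)
Step 4: cell (0,0)='.' (+3 fires, +3 burnt)
Step 5: cell (0,0)='.' (+1 fires, +3 burnt)
Step 6: cell (0,0)='.' (+0 fires, +1 burnt)
  fire out at step 6

1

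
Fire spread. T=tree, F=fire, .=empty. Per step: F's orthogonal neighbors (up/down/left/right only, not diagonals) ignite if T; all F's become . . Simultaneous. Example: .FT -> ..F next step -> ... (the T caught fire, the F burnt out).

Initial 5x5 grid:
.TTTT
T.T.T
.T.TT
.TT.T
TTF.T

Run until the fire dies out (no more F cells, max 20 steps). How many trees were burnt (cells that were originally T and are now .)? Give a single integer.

Step 1: +2 fires, +1 burnt (F count now 2)
Step 2: +2 fires, +2 burnt (F count now 2)
Step 3: +1 fires, +2 burnt (F count now 1)
Step 4: +0 fires, +1 burnt (F count now 0)
Fire out after step 4
Initially T: 16, now '.': 14
Total burnt (originally-T cells now '.'): 5

Answer: 5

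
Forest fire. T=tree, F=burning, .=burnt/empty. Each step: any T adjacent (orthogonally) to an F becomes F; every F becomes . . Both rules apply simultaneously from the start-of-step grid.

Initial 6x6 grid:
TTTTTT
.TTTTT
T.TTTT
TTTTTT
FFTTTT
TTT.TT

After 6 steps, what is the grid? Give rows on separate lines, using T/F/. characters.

Step 1: 5 trees catch fire, 2 burn out
  TTTTTT
  .TTTTT
  T.TTTT
  FFTTTT
  ..FTTT
  FFT.TT
Step 2: 4 trees catch fire, 5 burn out
  TTTTTT
  .TTTTT
  F.TTTT
  ..FTTT
  ...FTT
  ..F.TT
Step 3: 3 trees catch fire, 4 burn out
  TTTTTT
  .TTTTT
  ..FTTT
  ...FTT
  ....FT
  ....TT
Step 4: 5 trees catch fire, 3 burn out
  TTTTTT
  .TFTTT
  ...FTT
  ....FT
  .....F
  ....FT
Step 5: 6 trees catch fire, 5 burn out
  TTFTTT
  .F.FTT
  ....FT
  .....F
  ......
  .....F
Step 6: 4 trees catch fire, 6 burn out
  TF.FTT
  ....FT
  .....F
  ......
  ......
  ......

TF.FTT
....FT
.....F
......
......
......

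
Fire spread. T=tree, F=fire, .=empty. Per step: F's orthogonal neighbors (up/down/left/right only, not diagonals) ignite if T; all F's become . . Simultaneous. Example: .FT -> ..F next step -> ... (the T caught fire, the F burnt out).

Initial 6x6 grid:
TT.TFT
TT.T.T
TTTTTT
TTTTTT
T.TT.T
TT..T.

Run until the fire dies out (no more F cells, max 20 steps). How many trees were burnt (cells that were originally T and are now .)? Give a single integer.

Step 1: +2 fires, +1 burnt (F count now 2)
Step 2: +2 fires, +2 burnt (F count now 2)
Step 3: +2 fires, +2 burnt (F count now 2)
Step 4: +4 fires, +2 burnt (F count now 4)
Step 5: +5 fires, +4 burnt (F count now 5)
Step 6: +4 fires, +5 burnt (F count now 4)
Step 7: +3 fires, +4 burnt (F count now 3)
Step 8: +2 fires, +3 burnt (F count now 2)
Step 9: +1 fires, +2 burnt (F count now 1)
Step 10: +1 fires, +1 burnt (F count now 1)
Step 11: +0 fires, +1 burnt (F count now 0)
Fire out after step 11
Initially T: 27, now '.': 35
Total burnt (originally-T cells now '.'): 26

Answer: 26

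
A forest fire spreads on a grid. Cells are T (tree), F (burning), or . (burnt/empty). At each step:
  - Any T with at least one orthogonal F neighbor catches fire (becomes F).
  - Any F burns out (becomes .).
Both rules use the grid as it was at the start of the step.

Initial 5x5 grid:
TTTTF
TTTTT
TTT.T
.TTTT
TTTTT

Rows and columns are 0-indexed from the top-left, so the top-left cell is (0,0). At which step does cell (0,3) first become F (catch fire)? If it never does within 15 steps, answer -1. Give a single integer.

Step 1: cell (0,3)='F' (+2 fires, +1 burnt)
  -> target ignites at step 1
Step 2: cell (0,3)='.' (+3 fires, +2 burnt)
Step 3: cell (0,3)='.' (+3 fires, +3 burnt)
Step 4: cell (0,3)='.' (+5 fires, +3 burnt)
Step 5: cell (0,3)='.' (+4 fires, +5 burnt)
Step 6: cell (0,3)='.' (+3 fires, +4 burnt)
Step 7: cell (0,3)='.' (+1 fires, +3 burnt)
Step 8: cell (0,3)='.' (+1 fires, +1 burnt)
Step 9: cell (0,3)='.' (+0 fires, +1 burnt)
  fire out at step 9

1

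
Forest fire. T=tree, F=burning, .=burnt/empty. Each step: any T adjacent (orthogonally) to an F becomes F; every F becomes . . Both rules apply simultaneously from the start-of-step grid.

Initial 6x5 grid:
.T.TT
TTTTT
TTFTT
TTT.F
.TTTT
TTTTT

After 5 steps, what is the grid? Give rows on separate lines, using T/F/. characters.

Step 1: 6 trees catch fire, 2 burn out
  .T.TT
  TTFTT
  TF.FF
  TTF..
  .TTTF
  TTTTT
Step 2: 8 trees catch fire, 6 burn out
  .T.TT
  TF.FF
  F....
  TF...
  .TFF.
  TTTTF
Step 3: 8 trees catch fire, 8 burn out
  .F.FF
  F....
  .....
  F....
  .F...
  TTFF.
Step 4: 1 trees catch fire, 8 burn out
  .....
  .....
  .....
  .....
  .....
  TF...
Step 5: 1 trees catch fire, 1 burn out
  .....
  .....
  .....
  .....
  .....
  F....

.....
.....
.....
.....
.....
F....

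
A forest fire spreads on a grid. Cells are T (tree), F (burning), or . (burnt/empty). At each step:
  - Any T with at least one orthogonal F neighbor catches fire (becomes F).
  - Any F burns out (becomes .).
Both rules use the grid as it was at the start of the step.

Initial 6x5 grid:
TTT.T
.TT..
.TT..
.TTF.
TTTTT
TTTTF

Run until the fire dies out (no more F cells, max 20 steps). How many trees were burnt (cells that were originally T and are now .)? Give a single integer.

Step 1: +4 fires, +2 burnt (F count now 4)
Step 2: +4 fires, +4 burnt (F count now 4)
Step 3: +4 fires, +4 burnt (F count now 4)
Step 4: +4 fires, +4 burnt (F count now 4)
Step 5: +1 fires, +4 burnt (F count now 1)
Step 6: +1 fires, +1 burnt (F count now 1)
Step 7: +0 fires, +1 burnt (F count now 0)
Fire out after step 7
Initially T: 19, now '.': 29
Total burnt (originally-T cells now '.'): 18

Answer: 18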